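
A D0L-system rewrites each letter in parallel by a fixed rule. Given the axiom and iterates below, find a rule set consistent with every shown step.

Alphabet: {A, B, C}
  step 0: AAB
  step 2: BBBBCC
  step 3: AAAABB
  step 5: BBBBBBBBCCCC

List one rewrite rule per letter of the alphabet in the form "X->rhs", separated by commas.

A->CC, B->A, C->B

  step 2 ⇒ step 3: BBBBCC ⇒ A·A·A·A·B·B
    B ↦ A
    C ↦ B
    A ↦ CC  (constrained at step 0)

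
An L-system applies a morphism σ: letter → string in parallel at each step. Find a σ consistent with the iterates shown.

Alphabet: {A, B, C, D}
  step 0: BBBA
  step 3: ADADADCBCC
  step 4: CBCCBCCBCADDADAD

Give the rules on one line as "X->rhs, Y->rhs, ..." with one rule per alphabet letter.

A->CB, B->D, C->AD, D->C

  step 3 ⇒ step 4: ADADADCBCC ⇒ CB·C·CB·C·CB·C·AD·D·AD·AD
    A ↦ CB
    B ↦ D
    C ↦ AD
    D ↦ C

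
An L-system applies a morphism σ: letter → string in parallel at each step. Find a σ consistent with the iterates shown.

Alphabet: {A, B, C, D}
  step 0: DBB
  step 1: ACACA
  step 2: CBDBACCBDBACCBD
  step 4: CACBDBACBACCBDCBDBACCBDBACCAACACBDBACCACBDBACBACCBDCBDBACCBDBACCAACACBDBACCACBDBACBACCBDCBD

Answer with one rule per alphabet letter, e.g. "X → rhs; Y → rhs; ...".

  step 1 ⇒ step 2: ACACA ⇒ CBD·BAC·CBD·BAC·CBD
    A ↦ CBD
    C ↦ BAC
  step 0 ⇒ step 1: DBB ⇒ A·CA·CA
    B ↦ CA
  step 0 ⇒ step 1: DBB ⇒ A·CA·CA
    D ↦ A

A->CBD, B->CA, C->BAC, D->A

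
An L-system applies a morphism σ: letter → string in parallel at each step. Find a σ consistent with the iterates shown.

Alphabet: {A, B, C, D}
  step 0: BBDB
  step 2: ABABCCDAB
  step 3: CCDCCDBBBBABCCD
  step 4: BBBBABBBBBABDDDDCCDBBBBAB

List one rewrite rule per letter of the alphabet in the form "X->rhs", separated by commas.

A->CC, B->D, C->BB, D->AB

  step 3 ⇒ step 4: CCDCCDBBBBABCCD ⇒ BB·BB·AB·BB·BB·AB·D·D·D·D·CC·D·BB·BB·AB
    A ↦ CC
    B ↦ D
    C ↦ BB
    D ↦ AB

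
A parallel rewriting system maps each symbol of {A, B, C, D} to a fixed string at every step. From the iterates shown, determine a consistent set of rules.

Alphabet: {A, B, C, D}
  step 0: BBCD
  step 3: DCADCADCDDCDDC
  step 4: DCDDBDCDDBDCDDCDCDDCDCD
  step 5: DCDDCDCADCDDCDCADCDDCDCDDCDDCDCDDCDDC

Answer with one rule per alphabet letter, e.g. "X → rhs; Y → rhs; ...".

  step 4 ⇒ step 5: DCDDBDCDDBDCDDCDCDDCDCD ⇒ DC·D·DC·DC·A·DC·D·DC·DC·A·DC·D·DC·DC·D·DC·D·DC·DC·D·DC·D·DC
    B ↦ A
    C ↦ D
    D ↦ DC
  step 3 ⇒ step 4: DCADCADCDDCDDC ⇒ DC·D·DB·DC·D·DB·DC·D·DC·DC·D·DC·DC·D
    A ↦ DB

A->DB, B->A, C->D, D->DC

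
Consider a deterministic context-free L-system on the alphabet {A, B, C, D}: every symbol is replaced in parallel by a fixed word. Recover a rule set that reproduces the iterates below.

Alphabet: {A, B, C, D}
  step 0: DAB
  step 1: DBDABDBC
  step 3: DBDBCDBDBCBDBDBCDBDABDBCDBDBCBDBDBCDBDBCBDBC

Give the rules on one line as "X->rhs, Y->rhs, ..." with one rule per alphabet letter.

A->DAB, B->DBC, C->B, D->DB

  step 0 ⇒ step 1: DAB ⇒ DB·DAB·DBC
    A ↦ DAB
    B ↦ DBC
    D ↦ DB
    C ↦ B  (constrained at step 1)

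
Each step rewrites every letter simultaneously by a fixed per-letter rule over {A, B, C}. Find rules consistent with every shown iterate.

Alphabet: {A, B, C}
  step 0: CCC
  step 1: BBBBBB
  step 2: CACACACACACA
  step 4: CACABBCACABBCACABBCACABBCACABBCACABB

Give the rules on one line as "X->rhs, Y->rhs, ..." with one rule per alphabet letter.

A->C, B->CA, C->BB

  step 1 ⇒ step 2: BBBBBB ⇒ CA·CA·CA·CA·CA·CA
    B ↦ CA
    A ↦ C  (constrained at step 2)
  step 0 ⇒ step 1: CCC ⇒ BB·BB·BB
    C ↦ BB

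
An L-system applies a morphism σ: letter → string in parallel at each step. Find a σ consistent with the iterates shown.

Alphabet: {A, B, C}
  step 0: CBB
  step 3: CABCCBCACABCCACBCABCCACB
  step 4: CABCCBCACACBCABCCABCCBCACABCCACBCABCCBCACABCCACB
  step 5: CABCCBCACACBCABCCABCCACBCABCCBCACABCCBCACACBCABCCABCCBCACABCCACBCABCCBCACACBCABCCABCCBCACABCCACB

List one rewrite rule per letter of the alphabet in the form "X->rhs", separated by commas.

A->BC, B->CB, C->CA

  step 4 ⇒ step 5: CABCCBCACACBCABCCABCCBCACABCCACBCABCCBCACABCCACB ⇒ CA·BC·CB·CA·CA·CB·CA·BC·CA·BC·CA·CB·CA·BC·CB·CA·CA·BC·CB·CA·CA·CB·CA·BC·CA·BC·CB·CA·CA·BC·CA·CB·CA·BC·CB·CA·CA·CB·CA·BC·CA·BC·CB·CA·CA·BC·CA·CB
    A ↦ BC
    B ↦ CB
    C ↦ CA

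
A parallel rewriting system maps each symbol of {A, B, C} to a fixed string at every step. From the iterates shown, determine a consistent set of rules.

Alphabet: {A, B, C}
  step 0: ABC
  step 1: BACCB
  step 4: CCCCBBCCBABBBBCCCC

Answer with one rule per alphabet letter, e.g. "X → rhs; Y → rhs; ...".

  step 0 ⇒ step 1: ABC ⇒ BA·CC·B
    A ↦ BA
    B ↦ CC
    C ↦ B

A->BA, B->CC, C->B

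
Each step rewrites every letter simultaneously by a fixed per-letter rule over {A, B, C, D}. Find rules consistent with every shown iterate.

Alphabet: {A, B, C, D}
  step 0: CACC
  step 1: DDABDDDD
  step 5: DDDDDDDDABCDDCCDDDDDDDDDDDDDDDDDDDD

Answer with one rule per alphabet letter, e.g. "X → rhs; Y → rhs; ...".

A->AB, B->C, C->DD, D->C

  step 0 ⇒ step 1: CACC ⇒ DD·AB·DD·DD
    A ↦ AB
    C ↦ DD
    B ↦ C  (constrained at step 1)
    D ↦ C  (constrained at step 1)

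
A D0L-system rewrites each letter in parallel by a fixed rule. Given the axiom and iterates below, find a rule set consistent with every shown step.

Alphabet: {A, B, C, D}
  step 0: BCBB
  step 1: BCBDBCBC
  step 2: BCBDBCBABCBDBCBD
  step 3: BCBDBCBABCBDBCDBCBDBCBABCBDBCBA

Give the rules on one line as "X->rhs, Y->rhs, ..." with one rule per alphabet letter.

  step 2 ⇒ step 3: BCBDBCBABCBDBCBD ⇒ BC·BD·BC·BA·BC·BD·BC·D·BC·BD·BC·BA·BC·BD·BC·BA
    A ↦ D
    B ↦ BC
    C ↦ BD
    D ↦ BA

A->D, B->BC, C->BD, D->BA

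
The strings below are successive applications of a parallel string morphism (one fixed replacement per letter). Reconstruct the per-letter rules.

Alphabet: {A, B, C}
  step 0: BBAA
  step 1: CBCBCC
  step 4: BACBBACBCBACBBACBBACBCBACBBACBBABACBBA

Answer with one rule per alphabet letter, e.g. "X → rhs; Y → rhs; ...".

  step 0 ⇒ step 1: BBAA ⇒ CB·CB·C·C
    A ↦ C
    B ↦ CB
    C ↦ BA  (constrained at step 1)

A->C, B->CB, C->BA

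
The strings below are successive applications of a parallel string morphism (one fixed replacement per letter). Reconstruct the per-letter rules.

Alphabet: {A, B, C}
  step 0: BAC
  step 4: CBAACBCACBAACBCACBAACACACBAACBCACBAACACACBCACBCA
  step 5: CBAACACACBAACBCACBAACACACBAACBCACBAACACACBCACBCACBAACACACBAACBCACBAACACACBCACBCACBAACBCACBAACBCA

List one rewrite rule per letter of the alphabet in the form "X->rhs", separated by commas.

A->CA, B->AA, C->CB

  step 4 ⇒ step 5: CBAACBCACBAACBCACBAACACACBAACBCACBAACACACBCACBCA ⇒ CB·AA·CA·CA·CB·AA·CB·CA·CB·AA·CA·CA·CB·AA·CB·CA·CB·AA·CA·CA·CB·CA·CB·CA·CB·AA·CA·CA·CB·AA·CB·CA·CB·AA·CA·CA·CB·CA·CB·CA·CB·AA·CB·CA·CB·AA·CB·CA
    A ↦ CA
    B ↦ AA
    C ↦ CB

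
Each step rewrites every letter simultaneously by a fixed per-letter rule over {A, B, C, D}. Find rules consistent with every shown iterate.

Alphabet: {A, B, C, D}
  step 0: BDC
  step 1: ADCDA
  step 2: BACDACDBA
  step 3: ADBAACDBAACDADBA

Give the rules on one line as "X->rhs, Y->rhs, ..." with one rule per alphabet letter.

  step 2 ⇒ step 3: BACDACDBA ⇒ AD·BA·A·CD·BA·A·CD·AD·BA
    A ↦ BA
    B ↦ AD
    C ↦ A
    D ↦ CD

A->BA, B->AD, C->A, D->CD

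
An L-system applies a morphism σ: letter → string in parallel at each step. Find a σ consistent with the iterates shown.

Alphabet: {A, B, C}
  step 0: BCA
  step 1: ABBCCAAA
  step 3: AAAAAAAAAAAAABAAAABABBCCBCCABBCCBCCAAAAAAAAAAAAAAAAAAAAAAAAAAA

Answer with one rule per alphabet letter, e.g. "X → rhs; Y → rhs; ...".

  step 0 ⇒ step 1: BCA ⇒ AB·BCC·AAA
    A ↦ AAA
    B ↦ AB
    C ↦ BCC

A->AAA, B->AB, C->BCC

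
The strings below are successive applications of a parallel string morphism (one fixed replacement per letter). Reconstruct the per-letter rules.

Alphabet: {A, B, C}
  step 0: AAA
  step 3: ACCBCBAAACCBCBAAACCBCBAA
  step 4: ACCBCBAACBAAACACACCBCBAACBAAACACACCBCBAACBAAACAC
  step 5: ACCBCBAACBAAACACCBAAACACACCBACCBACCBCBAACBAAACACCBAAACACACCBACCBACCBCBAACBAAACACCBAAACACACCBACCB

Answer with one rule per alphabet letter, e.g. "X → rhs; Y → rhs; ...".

A->AC, B->AA, C->CB

  step 4 ⇒ step 5: ACCBCBAACBAAACACACCBCBAACBAAACACACCBCBAACBAAACAC ⇒ AC·CB·CB·AA·CB·AA·AC·AC·CB·AA·AC·AC·AC·CB·AC·CB·AC·CB·CB·AA·CB·AA·AC·AC·CB·AA·AC·AC·AC·CB·AC·CB·AC·CB·CB·AA·CB·AA·AC·AC·CB·AA·AC·AC·AC·CB·AC·CB
    A ↦ AC
    B ↦ AA
    C ↦ CB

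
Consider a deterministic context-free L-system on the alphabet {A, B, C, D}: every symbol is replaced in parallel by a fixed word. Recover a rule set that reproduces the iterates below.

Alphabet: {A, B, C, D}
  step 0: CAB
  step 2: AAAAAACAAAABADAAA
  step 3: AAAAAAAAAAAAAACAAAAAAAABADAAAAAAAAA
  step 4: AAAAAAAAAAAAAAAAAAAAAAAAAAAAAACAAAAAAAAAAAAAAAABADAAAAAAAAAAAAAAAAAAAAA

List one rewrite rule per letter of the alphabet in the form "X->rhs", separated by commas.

A->AA, B->BAD, C->AAC, D->A

  step 3 ⇒ step 4: AAAAAAAAAAAAAACAAAAAAAABADAAAAAAAAA ⇒ AA·AA·AA·AA·AA·AA·AA·AA·AA·AA·AA·AA·AA·AA·AAC·AA·AA·AA·AA·AA·AA·AA·AA·BAD·AA·A·AA·AA·AA·AA·AA·AA·AA·AA·AA
    A ↦ AA
    B ↦ BAD
    C ↦ AAC
    D ↦ A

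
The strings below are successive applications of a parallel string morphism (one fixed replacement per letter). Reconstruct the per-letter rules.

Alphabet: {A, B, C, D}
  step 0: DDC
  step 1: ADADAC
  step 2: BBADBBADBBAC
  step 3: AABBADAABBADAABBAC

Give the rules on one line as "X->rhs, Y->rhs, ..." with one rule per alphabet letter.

A->BB, B->A, C->AC, D->AD

  step 2 ⇒ step 3: BBADBBADBBAC ⇒ A·A·BB·AD·A·A·BB·AD·A·A·BB·AC
    A ↦ BB
    B ↦ A
    C ↦ AC
    D ↦ AD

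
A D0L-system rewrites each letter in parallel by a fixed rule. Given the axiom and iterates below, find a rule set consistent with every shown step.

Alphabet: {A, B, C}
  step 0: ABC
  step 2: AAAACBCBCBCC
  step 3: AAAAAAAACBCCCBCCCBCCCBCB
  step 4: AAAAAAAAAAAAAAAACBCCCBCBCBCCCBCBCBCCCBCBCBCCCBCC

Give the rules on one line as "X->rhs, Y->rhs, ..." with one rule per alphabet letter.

A->AA, B->CC, C->CB

  step 3 ⇒ step 4: AAAAAAAACBCCCBCCCBCCCBCB ⇒ AA·AA·AA·AA·AA·AA·AA·AA·CB·CC·CB·CB·CB·CC·CB·CB·CB·CC·CB·CB·CB·CC·CB·CC
    A ↦ AA
    B ↦ CC
    C ↦ CB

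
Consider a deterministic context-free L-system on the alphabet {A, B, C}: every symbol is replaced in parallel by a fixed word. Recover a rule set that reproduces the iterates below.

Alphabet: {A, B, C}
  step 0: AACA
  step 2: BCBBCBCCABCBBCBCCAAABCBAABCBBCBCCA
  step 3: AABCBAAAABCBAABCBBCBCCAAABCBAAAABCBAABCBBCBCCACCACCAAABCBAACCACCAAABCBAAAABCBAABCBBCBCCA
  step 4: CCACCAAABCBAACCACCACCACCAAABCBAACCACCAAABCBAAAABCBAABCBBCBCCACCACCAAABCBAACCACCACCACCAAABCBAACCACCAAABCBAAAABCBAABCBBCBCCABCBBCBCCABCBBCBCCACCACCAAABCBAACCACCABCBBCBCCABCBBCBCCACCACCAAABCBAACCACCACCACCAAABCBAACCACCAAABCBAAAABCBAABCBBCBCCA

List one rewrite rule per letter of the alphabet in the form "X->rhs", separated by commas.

A->CCA, B->AA, C->BCB

  step 3 ⇒ step 4: AABCBAAAABCBAABCBBCBCCAAABCBAAAABCBAABCBBCBCCACCACCAAABCBAACCACCAAABCBAAAABCBAABCBBCBCCA ⇒ CCA·CCA·AA·BCB·AA·CCA·CCA·CCA·CCA·AA·BCB·AA·CCA·CCA·AA·BCB·AA·AA·BCB·AA·BCB·BCB·CCA·CCA·CCA·AA·BCB·AA·CCA·CCA·CCA·CCA·AA·BCB·AA·CCA·CCA·AA·BCB·AA·AA·BCB·AA·BCB·BCB·CCA·BCB·BCB·CCA·BCB·BCB·CCA·CCA·CCA·AA·BCB·AA·CCA·CCA·BCB·BCB·CCA·BCB·BCB·CCA·CCA·CCA·AA·BCB·AA·CCA·CCA·CCA·CCA·AA·BCB·AA·CCA·CCA·AA·BCB·AA·AA·BCB·AA·BCB·BCB·CCA
    A ↦ CCA
    B ↦ AA
    C ↦ BCB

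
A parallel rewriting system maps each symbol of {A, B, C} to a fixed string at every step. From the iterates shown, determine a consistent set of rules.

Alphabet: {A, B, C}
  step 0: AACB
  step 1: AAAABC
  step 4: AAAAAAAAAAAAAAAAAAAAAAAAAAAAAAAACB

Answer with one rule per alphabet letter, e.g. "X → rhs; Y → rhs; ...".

A->AA, B->C, C->B

  step 0 ⇒ step 1: AACB ⇒ AA·AA·B·C
    A ↦ AA
    B ↦ C
    C ↦ B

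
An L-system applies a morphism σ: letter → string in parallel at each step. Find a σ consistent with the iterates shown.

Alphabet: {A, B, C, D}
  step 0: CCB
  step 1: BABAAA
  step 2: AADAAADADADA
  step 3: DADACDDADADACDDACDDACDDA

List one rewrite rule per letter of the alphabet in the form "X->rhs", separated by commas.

A->DA, B->AA, C->BA, D->CD

  step 2 ⇒ step 3: AADAAADADADA ⇒ DA·DA·CD·DA·DA·DA·CD·DA·CD·DA·CD·DA
    A ↦ DA
    D ↦ CD
  step 0 ⇒ step 1: CCB ⇒ BA·BA·AA
    B ↦ AA
  step 0 ⇒ step 1: CCB ⇒ BA·BA·AA
    C ↦ BA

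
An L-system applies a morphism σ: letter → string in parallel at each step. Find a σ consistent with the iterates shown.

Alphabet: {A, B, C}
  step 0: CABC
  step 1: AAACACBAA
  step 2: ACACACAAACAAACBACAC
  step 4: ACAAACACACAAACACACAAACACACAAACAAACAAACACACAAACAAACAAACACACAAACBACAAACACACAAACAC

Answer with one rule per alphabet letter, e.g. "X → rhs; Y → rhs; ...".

  step 1 ⇒ step 2: AAACACBAA ⇒ AC·AC·AC·AA·AC·AA·ACB·AC·AC
    A ↦ AC
    B ↦ ACB
    C ↦ AA

A->AC, B->ACB, C->AA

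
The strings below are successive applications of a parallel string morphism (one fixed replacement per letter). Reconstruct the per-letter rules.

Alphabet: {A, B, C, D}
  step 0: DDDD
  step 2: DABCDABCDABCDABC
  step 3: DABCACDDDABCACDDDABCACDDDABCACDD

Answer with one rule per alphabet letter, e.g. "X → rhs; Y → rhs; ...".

  step 2 ⇒ step 3: DABCDABCDABCDABC ⇒ DA·BC·AC·DD·DA·BC·AC·DD·DA·BC·AC·DD·DA·BC·AC·DD
    A ↦ BC
    B ↦ AC
    C ↦ DD
    D ↦ DA

A->BC, B->AC, C->DD, D->DA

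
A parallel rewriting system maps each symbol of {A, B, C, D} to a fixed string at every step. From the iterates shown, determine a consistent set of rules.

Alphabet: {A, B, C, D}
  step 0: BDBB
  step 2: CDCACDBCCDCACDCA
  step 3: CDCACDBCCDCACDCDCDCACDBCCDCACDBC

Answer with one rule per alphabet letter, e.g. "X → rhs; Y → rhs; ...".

  step 2 ⇒ step 3: CDCACDBCCDCACDCA ⇒ CD·CA·CD·BC·CD·CA·CD·CD·CD·CA·CD·BC·CD·CA·CD·BC
    A ↦ BC
    B ↦ CD
    C ↦ CD
    D ↦ CA

A->BC, B->CD, C->CD, D->CA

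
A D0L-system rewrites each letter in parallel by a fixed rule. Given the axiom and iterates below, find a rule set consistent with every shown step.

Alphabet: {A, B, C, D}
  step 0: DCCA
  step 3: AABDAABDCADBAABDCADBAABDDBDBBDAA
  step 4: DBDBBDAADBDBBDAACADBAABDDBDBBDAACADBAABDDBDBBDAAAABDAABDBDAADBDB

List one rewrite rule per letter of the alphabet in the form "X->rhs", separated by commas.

  step 3 ⇒ step 4: AABDAABDCADBAABDCADBAABDDBDBBDAA ⇒ DB·DB·BD·AA·DB·DB·BD·AA·CA·DB·AA·BD·DB·DB·BD·AA·CA·DB·AA·BD·DB·DB·BD·AA·AA·BD·AA·BD·BD·AA·DB·DB
    A ↦ DB
    B ↦ BD
    C ↦ CA
    D ↦ AA

A->DB, B->BD, C->CA, D->AA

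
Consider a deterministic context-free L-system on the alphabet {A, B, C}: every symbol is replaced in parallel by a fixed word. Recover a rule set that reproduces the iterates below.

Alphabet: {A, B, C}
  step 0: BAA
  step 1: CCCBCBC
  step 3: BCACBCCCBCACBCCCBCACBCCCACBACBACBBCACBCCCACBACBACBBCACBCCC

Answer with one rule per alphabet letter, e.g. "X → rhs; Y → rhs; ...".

  step 0 ⇒ step 1: BAA ⇒ CCC·BC·BC
    A ↦ BC
    B ↦ CCC
    C ↦ ACB  (constrained at step 1)

A->BC, B->CCC, C->ACB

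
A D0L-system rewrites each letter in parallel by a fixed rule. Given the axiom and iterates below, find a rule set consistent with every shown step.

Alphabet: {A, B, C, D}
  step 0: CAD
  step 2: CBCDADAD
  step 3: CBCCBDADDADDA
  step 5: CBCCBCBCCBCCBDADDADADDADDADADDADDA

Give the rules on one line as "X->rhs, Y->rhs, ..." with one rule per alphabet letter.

  step 2 ⇒ step 3: CBCDADAD ⇒ CB·C·CB·DA·D·DA·D·DA
    A ↦ D
    B ↦ C
    C ↦ CB
    D ↦ DA

A->D, B->C, C->CB, D->DA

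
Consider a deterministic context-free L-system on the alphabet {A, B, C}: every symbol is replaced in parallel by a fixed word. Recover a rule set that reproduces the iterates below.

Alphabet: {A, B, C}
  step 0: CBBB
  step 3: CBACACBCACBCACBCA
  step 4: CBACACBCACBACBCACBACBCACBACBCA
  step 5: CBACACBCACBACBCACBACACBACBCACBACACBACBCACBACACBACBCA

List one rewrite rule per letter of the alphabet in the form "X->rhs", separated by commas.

  step 4 ⇒ step 5: CBACACBCACBACBCACBACBCACBACBCA ⇒ CB·A·CA·CB·CA·CB·A·CB·CA·CB·A·CA·CB·A·CB·CA·CB·A·CA·CB·A·CB·CA·CB·A·CA·CB·A·CB·CA
    A ↦ CA
    B ↦ A
    C ↦ CB

A->CA, B->A, C->CB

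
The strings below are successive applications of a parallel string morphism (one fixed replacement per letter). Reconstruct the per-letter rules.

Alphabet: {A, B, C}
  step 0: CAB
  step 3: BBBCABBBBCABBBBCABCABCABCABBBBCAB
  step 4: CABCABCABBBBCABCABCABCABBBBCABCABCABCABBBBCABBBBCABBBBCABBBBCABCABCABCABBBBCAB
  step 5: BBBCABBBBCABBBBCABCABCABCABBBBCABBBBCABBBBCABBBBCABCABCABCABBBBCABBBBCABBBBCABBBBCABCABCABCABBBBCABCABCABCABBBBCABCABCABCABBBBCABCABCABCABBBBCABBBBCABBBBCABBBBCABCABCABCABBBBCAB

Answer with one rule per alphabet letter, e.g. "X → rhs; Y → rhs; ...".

A->BB, B->CAB, C->B

  step 4 ⇒ step 5: CABCABCABBBBCABCABCABCABBBBCABCABCABCABBBBCABBBBCABBBBCABBBBCABCABCABCABBBBCAB ⇒ B·BB·CAB·B·BB·CAB·B·BB·CAB·CAB·CAB·CAB·B·BB·CAB·B·BB·CAB·B·BB·CAB·B·BB·CAB·CAB·CAB·CAB·B·BB·CAB·B·BB·CAB·B·BB·CAB·B·BB·CAB·CAB·CAB·CAB·B·BB·CAB·CAB·CAB·CAB·B·BB·CAB·CAB·CAB·CAB·B·BB·CAB·CAB·CAB·CAB·B·BB·CAB·B·BB·CAB·B·BB·CAB·B·BB·CAB·CAB·CAB·CAB·B·BB·CAB
    A ↦ BB
    B ↦ CAB
    C ↦ B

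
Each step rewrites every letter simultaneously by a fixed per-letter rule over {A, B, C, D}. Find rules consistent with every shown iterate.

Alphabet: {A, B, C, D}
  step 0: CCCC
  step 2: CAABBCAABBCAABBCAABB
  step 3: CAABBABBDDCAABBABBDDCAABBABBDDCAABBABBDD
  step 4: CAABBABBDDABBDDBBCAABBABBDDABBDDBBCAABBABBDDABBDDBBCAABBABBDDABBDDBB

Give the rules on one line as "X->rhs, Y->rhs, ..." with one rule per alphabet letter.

  step 3 ⇒ step 4: CAABBABBDDCAABBABBDDCAABBABBDDCAABBABBDD ⇒ CA·ABB·ABB·D·D·ABB·D·D·B·B·CA·ABB·ABB·D·D·ABB·D·D·B·B·CA·ABB·ABB·D·D·ABB·D·D·B·B·CA·ABB·ABB·D·D·ABB·D·D·B·B
    A ↦ ABB
    B ↦ D
    C ↦ CA
    D ↦ B

A->ABB, B->D, C->CA, D->B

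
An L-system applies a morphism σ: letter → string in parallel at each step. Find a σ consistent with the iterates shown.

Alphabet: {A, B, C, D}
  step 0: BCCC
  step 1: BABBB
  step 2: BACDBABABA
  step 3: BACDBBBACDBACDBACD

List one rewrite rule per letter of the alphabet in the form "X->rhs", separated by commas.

  step 2 ⇒ step 3: BACDBABABA ⇒ BA·CD·B·B·BA·CD·BA·CD·BA·CD
    A ↦ CD
    B ↦ BA
    C ↦ B
    D ↦ B

A->CD, B->BA, C->B, D->B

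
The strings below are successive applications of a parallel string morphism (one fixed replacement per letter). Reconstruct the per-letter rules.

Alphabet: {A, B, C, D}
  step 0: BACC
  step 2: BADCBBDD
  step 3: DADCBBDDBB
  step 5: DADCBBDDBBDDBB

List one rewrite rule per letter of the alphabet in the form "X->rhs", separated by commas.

A->ADC, B->D, C->B, D->B

  step 2 ⇒ step 3: BADCBBDD ⇒ D·ADC·B·B·D·D·B·B
    A ↦ ADC
    B ↦ D
    C ↦ B
    D ↦ B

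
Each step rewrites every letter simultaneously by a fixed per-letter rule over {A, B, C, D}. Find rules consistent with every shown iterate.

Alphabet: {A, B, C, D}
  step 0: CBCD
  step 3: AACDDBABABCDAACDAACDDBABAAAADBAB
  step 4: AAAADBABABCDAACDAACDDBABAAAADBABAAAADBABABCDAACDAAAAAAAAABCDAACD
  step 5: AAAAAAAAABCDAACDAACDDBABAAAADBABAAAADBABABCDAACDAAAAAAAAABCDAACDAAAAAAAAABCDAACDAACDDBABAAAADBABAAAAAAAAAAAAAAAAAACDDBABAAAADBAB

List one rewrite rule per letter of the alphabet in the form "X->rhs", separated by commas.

  step 4 ⇒ step 5: AAAADBABABCDAACDAACDDBABAAAADBABAAAADBABABCDAACDAAAAAAAAABCDAACD ⇒ AA·AA·AA·AA·AB·CD·AA·CD·AA·CD·DB·AB·AA·AA·DB·AB·AA·AA·DB·AB·AB·CD·AA·CD·AA·AA·AA·AA·AB·CD·AA·CD·AA·AA·AA·AA·AB·CD·AA·CD·AA·CD·DB·AB·AA·AA·DB·AB·AA·AA·AA·AA·AA·AA·AA·AA·AA·CD·DB·AB·AA·AA·DB·AB
    A ↦ AA
    B ↦ CD
    C ↦ DB
    D ↦ AB

A->AA, B->CD, C->DB, D->AB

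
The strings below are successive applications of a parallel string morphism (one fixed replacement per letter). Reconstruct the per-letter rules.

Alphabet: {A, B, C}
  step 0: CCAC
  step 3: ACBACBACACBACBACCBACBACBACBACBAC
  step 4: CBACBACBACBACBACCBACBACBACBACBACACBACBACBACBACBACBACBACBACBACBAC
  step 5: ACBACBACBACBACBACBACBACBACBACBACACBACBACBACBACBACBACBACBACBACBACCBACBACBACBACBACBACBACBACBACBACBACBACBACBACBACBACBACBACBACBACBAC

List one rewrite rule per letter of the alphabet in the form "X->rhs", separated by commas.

A->CB, B->BA, C->AC

  step 4 ⇒ step 5: CBACBACBACBACBACCBACBACBACBACBACACBACBACBACBACBACBACBACBACBACBAC ⇒ AC·BA·CB·AC·BA·CB·AC·BA·CB·AC·BA·CB·AC·BA·CB·AC·AC·BA·CB·AC·BA·CB·AC·BA·CB·AC·BA·CB·AC·BA·CB·AC·CB·AC·BA·CB·AC·BA·CB·AC·BA·CB·AC·BA·CB·AC·BA·CB·AC·BA·CB·AC·BA·CB·AC·BA·CB·AC·BA·CB·AC·BA·CB·AC
    A ↦ CB
    B ↦ BA
    C ↦ AC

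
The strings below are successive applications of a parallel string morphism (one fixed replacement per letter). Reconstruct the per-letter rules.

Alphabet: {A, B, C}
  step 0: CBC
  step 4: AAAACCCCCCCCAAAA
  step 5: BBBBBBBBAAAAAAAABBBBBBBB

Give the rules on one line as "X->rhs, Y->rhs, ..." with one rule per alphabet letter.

A->BB, B->CC, C->A

  step 4 ⇒ step 5: AAAACCCCCCCCAAAA ⇒ BB·BB·BB·BB·A·A·A·A·A·A·A·A·BB·BB·BB·BB
    A ↦ BB
    C ↦ A
    B ↦ CC  (constrained at step 0)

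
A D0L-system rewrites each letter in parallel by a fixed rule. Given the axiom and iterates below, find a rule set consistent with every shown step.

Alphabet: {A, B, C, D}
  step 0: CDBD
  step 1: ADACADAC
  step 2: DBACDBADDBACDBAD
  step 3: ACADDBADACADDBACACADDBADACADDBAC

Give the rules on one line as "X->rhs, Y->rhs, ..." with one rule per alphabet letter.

A->DB, B->AD, C->AD, D->AC

  step 2 ⇒ step 3: DBACDBADDBACDBAD ⇒ AC·AD·DB·AD·AC·AD·DB·AC·AC·AD·DB·AD·AC·AD·DB·AC
    A ↦ DB
    B ↦ AD
    C ↦ AD
    D ↦ AC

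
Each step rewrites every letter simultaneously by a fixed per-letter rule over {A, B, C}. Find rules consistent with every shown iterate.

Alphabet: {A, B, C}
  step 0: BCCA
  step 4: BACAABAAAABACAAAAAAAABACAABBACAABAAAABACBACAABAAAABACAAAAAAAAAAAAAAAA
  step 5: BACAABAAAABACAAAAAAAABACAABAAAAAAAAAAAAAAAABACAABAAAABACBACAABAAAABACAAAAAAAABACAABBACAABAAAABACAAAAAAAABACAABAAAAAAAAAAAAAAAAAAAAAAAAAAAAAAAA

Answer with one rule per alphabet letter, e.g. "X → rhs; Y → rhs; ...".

A->AA, B->BAC, C->B

  step 4 ⇒ step 5: BACAABAAAABACAAAAAAAABACAABBACAABAAAABACBACAABAAAABACAAAAAAAAAAAAAAAA ⇒ BAC·AA·B·AA·AA·BAC·AA·AA·AA·AA·BAC·AA·B·AA·AA·AA·AA·AA·AA·AA·AA·BAC·AA·B·AA·AA·BAC·BAC·AA·B·AA·AA·BAC·AA·AA·AA·AA·BAC·AA·B·BAC·AA·B·AA·AA·BAC·AA·AA·AA·AA·BAC·AA·B·AA·AA·AA·AA·AA·AA·AA·AA·AA·AA·AA·AA·AA·AA·AA·AA
    A ↦ AA
    B ↦ BAC
    C ↦ B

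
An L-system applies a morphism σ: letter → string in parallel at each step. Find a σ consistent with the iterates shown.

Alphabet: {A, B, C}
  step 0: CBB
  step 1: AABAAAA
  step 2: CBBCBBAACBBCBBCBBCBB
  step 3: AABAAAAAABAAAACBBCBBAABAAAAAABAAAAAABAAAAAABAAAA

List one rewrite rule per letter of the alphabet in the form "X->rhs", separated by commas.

A->CBB, B->AA, C->AAB

  step 2 ⇒ step 3: CBBCBBAACBBCBBCBBCBB ⇒ AAB·AA·AA·AAB·AA·AA·CBB·CBB·AAB·AA·AA·AAB·AA·AA·AAB·AA·AA·AAB·AA·AA
    A ↦ CBB
    B ↦ AA
    C ↦ AAB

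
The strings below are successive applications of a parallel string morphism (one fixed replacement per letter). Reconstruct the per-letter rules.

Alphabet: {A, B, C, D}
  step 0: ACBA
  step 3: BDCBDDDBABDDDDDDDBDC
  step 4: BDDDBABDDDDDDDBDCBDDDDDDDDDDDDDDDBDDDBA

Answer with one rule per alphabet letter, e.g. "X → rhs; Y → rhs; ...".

A->C, B->BD, C->BA, D->DD

  step 3 ⇒ step 4: BDCBDDDBABDDDDDDDBDC ⇒ BD·DD·BA·BD·DD·DD·DD·BD·C·BD·DD·DD·DD·DD·DD·DD·DD·BD·DD·BA
    A ↦ C
    B ↦ BD
    C ↦ BA
    D ↦ DD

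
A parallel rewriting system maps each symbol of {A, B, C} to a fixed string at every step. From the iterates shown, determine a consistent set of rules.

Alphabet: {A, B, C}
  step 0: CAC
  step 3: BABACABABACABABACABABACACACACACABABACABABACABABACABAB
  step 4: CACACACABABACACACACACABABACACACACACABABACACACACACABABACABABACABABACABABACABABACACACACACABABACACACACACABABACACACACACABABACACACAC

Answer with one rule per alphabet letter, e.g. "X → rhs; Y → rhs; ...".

A->ACA, B->C, C->BAB

  step 3 ⇒ step 4: BABACABABACABABACABABACACACACACABABACABABACABABACABAB ⇒ C·ACA·C·ACA·BAB·ACA·C·ACA·C·ACA·BAB·ACA·C·ACA·C·ACA·BAB·ACA·C·ACA·C·ACA·BAB·ACA·BAB·ACA·BAB·ACA·BAB·ACA·BAB·ACA·C·ACA·C·ACA·BAB·ACA·C·ACA·C·ACA·BAB·ACA·C·ACA·C·ACA·BAB·ACA·C·ACA·C
    A ↦ ACA
    B ↦ C
    C ↦ BAB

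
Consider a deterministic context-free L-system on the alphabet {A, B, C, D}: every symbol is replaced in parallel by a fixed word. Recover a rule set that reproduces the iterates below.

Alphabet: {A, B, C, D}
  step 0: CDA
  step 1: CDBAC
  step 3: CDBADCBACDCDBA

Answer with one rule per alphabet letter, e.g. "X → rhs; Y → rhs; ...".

A->C, B->D, C->CD, D->BA

  step 0 ⇒ step 1: CDA ⇒ CD·BA·C
    A ↦ C
    C ↦ CD
    D ↦ BA
    B ↦ D  (constrained at step 1)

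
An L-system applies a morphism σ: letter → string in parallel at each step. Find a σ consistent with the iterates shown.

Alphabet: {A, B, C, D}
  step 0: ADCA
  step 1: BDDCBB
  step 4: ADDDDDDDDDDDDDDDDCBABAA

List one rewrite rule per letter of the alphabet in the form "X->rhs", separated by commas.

A->B, B->A, C->CB, D->DD

  step 0 ⇒ step 1: ADCA ⇒ B·DD·CB·B
    A ↦ B
    C ↦ CB
    D ↦ DD
    B ↦ A  (constrained at step 1)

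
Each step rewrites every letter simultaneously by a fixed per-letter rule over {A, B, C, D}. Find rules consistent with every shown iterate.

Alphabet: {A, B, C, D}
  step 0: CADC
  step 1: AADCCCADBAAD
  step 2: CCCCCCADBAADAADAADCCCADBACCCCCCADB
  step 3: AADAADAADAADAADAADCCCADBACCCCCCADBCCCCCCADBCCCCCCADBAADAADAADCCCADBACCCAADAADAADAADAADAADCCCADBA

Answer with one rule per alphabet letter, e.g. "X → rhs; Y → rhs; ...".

A->CCC, B->A, C->AAD, D->ADB

  step 2 ⇒ step 3: CCCCCCADBAADAADAADCCCADBACCCCCCADB ⇒ AAD·AAD·AAD·AAD·AAD·AAD·CCC·ADB·A·CCC·CCC·ADB·CCC·CCC·ADB·CCC·CCC·ADB·AAD·AAD·AAD·CCC·ADB·A·CCC·AAD·AAD·AAD·AAD·AAD·AAD·CCC·ADB·A
    A ↦ CCC
    B ↦ A
    C ↦ AAD
    D ↦ ADB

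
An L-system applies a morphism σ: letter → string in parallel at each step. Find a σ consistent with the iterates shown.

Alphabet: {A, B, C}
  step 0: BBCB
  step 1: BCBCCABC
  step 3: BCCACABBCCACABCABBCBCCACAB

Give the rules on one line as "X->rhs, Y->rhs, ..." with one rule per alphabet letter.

A->B, B->BC, C->CA

  step 0 ⇒ step 1: BBCB ⇒ BC·BC·CA·BC
    B ↦ BC
    C ↦ CA
    A ↦ B  (constrained at step 1)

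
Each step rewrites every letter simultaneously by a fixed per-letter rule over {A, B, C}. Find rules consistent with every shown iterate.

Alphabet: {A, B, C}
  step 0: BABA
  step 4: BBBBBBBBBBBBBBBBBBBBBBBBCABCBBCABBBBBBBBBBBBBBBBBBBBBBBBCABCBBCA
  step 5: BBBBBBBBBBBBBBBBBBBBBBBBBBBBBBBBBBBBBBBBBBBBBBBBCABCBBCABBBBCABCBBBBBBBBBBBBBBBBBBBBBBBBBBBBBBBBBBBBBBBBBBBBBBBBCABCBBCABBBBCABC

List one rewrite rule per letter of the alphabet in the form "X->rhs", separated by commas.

A->BC, B->BB, C->CA

  step 4 ⇒ step 5: BBBBBBBBBBBBBBBBBBBBBBBBCABCBBCABBBBBBBBBBBBBBBBBBBBBBBBCABCBBCA ⇒ BB·BB·BB·BB·BB·BB·BB·BB·BB·BB·BB·BB·BB·BB·BB·BB·BB·BB·BB·BB·BB·BB·BB·BB·CA·BC·BB·CA·BB·BB·CA·BC·BB·BB·BB·BB·BB·BB·BB·BB·BB·BB·BB·BB·BB·BB·BB·BB·BB·BB·BB·BB·BB·BB·BB·BB·CA·BC·BB·CA·BB·BB·CA·BC
    A ↦ BC
    B ↦ BB
    C ↦ CA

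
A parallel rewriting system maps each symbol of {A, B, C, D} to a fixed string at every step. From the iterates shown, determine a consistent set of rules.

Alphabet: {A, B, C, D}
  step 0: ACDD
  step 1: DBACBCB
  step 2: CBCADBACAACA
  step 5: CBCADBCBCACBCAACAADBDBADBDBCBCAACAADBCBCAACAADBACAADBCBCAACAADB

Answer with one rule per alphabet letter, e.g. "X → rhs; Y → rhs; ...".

A->DB, B->CA, C->A, D->CB

  step 1 ⇒ step 2: DBACBCB ⇒ CB·CA·DB·A·CA·A·CA
    A ↦ DB
    B ↦ CA
    C ↦ A
    D ↦ CB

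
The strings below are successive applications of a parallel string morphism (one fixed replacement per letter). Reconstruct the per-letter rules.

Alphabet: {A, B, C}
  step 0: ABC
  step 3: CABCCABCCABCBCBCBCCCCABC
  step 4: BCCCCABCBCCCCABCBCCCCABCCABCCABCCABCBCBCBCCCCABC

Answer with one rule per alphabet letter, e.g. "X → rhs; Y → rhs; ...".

  step 3 ⇒ step 4: CABCCABCCABCBCBCBCCCCABC ⇒ BC·CC·CA·BC·BC·CC·CA·BC·BC·CC·CA·BC·CA·BC·CA·BC·CA·BC·BC·BC·BC·CC·CA·BC
    A ↦ CC
    B ↦ CA
    C ↦ BC

A->CC, B->CA, C->BC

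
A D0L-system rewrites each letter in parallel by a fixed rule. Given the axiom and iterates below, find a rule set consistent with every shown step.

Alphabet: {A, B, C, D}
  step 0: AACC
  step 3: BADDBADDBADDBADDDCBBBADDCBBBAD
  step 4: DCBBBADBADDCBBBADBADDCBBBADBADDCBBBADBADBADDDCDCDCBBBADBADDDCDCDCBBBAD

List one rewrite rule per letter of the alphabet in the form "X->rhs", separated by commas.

A->BB, B->DC, C->D, D->BAD

  step 3 ⇒ step 4: BADDBADDBADDBADDDCBBBADDCBBBAD ⇒ DC·BB·BAD·BAD·DC·BB·BAD·BAD·DC·BB·BAD·BAD·DC·BB·BAD·BAD·BAD·D·DC·DC·DC·BB·BAD·BAD·D·DC·DC·DC·BB·BAD
    A ↦ BB
    B ↦ DC
    C ↦ D
    D ↦ BAD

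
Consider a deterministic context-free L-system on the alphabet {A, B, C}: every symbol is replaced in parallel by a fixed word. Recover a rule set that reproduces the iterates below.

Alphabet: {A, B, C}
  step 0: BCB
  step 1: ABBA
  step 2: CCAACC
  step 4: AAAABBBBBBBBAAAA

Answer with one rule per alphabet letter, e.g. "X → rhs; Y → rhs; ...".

  step 1 ⇒ step 2: ABBA ⇒ CC·A·A·CC
    A ↦ CC
    B ↦ A
  step 0 ⇒ step 1: BCB ⇒ A·BB·A
    C ↦ BB

A->CC, B->A, C->BB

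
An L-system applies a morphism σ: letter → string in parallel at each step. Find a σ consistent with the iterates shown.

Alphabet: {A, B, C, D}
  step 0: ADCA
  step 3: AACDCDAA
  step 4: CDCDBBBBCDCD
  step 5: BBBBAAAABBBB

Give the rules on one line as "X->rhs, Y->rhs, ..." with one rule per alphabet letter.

A->CD, B->A, C->B, D->B

  step 4 ⇒ step 5: CDCDBBBBCDCD ⇒ B·B·B·B·A·A·A·A·B·B·B·B
    B ↦ A
    C ↦ B
    D ↦ B
  step 3 ⇒ step 4: AACDCDAA ⇒ CD·CD·B·B·B·B·CD·CD
    A ↦ CD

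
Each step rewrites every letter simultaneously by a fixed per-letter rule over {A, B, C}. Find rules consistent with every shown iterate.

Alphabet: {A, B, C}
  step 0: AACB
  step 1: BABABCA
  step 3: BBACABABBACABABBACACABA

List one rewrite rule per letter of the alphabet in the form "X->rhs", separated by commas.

A->BA, B->CA, C->B

  step 0 ⇒ step 1: AACB ⇒ BA·BA·B·CA
    A ↦ BA
    B ↦ CA
    C ↦ B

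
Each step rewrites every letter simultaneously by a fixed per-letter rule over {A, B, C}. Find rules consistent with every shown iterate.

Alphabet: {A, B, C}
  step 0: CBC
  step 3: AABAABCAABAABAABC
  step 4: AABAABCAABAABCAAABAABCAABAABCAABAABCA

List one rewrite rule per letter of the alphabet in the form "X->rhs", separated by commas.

  step 3 ⇒ step 4: AABAABCAABAABAABC ⇒ AAB·AAB·C·AAB·AAB·C·A·AAB·AAB·C·AAB·AAB·C·AAB·AAB·C·A
    A ↦ AAB
    B ↦ C
    C ↦ A

A->AAB, B->C, C->A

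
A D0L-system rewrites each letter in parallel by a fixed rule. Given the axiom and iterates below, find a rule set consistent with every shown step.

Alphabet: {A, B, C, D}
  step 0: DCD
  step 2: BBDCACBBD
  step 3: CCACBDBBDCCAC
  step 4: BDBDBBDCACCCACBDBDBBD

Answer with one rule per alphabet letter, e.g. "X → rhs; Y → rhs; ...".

  step 3 ⇒ step 4: CCACBDBBDCCAC ⇒ BD·BD·B·BD·C·AC·C·C·AC·BD·BD·B·BD
    A ↦ B
    B ↦ C
    C ↦ BD
    D ↦ AC

A->B, B->C, C->BD, D->AC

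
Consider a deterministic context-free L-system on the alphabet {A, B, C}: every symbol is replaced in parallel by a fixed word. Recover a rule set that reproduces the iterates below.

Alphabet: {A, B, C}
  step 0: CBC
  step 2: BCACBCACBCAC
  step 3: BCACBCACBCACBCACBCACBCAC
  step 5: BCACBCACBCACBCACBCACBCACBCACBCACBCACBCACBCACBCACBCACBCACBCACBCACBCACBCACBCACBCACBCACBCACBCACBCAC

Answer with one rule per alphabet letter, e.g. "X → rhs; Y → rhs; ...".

  step 2 ⇒ step 3: BCACBCACBCAC ⇒ BC·AC·BC·AC·BC·AC·BC·AC·BC·AC·BC·AC
    A ↦ BC
    B ↦ BC
    C ↦ AC

A->BC, B->BC, C->AC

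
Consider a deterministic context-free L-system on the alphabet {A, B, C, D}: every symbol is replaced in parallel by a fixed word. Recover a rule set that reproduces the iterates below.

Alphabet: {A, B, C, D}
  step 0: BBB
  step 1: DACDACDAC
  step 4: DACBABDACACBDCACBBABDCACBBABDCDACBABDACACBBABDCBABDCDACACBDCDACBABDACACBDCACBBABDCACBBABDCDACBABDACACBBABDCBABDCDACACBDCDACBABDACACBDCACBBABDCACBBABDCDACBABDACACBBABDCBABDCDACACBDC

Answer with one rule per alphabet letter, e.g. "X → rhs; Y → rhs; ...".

A->BAB, B->DAC, C->DC, D->ACB

  step 0 ⇒ step 1: BBB ⇒ DAC·DAC·DAC
    B ↦ DAC
    A ↦ BAB  (constrained at step 1)
    C ↦ DC  (constrained at step 1)
    D ↦ ACB  (constrained at step 1)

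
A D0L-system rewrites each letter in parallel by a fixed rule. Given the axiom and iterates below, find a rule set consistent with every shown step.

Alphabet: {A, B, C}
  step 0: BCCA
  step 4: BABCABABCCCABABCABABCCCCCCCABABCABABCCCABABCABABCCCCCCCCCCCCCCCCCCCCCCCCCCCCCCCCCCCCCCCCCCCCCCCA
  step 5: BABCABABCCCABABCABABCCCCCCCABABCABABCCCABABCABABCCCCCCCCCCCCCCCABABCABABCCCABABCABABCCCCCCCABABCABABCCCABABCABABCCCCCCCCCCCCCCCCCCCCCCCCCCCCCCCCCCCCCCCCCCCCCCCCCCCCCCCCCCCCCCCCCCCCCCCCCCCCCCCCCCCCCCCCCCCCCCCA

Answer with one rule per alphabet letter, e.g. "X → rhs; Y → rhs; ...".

  step 4 ⇒ step 5: BABCABABCCCABABCABABCCCCCCCABABCABABCCCABABCABABCCCCCCCCCCCCCCCCCCCCCCCCCCCCCCCCCCCCCCCCCCCCCCCA ⇒ BAB·CA·BAB·CC·CA·BAB·CA·BAB·CC·CC·CC·CA·BAB·CA·BAB·CC·CA·BAB·CA·BAB·CC·CC·CC·CC·CC·CC·CC·CA·BAB·CA·BAB·CC·CA·BAB·CA·BAB·CC·CC·CC·CA·BAB·CA·BAB·CC·CA·BAB·CA·BAB·CC·CC·CC·CC·CC·CC·CC·CC·CC·CC·CC·CC·CC·CC·CC·CC·CC·CC·CC·CC·CC·CC·CC·CC·CC·CC·CC·CC·CC·CC·CC·CC·CC·CC·CC·CC·CC·CC·CC·CC·CC·CC·CC·CC·CC·CC·CC·CA
    A ↦ CA
    B ↦ BAB
    C ↦ CC

A->CA, B->BAB, C->CC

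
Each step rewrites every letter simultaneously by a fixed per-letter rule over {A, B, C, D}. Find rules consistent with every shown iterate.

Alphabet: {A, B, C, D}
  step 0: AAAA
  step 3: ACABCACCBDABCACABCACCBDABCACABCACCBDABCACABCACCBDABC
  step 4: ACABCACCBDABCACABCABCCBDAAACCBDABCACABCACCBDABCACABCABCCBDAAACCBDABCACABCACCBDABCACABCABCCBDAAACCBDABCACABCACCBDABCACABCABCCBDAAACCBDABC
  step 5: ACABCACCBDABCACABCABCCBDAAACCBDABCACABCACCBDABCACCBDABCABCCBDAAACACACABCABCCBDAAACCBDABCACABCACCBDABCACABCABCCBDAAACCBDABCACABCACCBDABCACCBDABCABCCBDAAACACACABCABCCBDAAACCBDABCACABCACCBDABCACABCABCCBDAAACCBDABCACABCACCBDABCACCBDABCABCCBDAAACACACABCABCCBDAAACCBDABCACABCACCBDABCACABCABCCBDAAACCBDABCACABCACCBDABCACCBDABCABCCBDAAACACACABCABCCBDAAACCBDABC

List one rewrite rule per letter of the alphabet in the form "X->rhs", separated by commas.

A->AC, B->CBD, C->ABC, D->AA

  step 4 ⇒ step 5: ACABCACCBDABCACABCABCCBDAAACCBDABCACABCACCBDABCACABCABCCBDAAACCBDABCACABCACCBDABCACABCABCCBDAAACCBDABCACABCACCBDABCACABCABCCBDAAACCBDABC ⇒ AC·ABC·AC·CBD·ABC·AC·ABC·ABC·CBD·AA·AC·CBD·ABC·AC·ABC·AC·CBD·ABC·AC·CBD·ABC·ABC·CBD·AA·AC·AC·AC·ABC·ABC·CBD·AA·AC·CBD·ABC·AC·ABC·AC·CBD·ABC·AC·ABC·ABC·CBD·AA·AC·CBD·ABC·AC·ABC·AC·CBD·ABC·AC·CBD·ABC·ABC·CBD·AA·AC·AC·AC·ABC·ABC·CBD·AA·AC·CBD·ABC·AC·ABC·AC·CBD·ABC·AC·ABC·ABC·CBD·AA·AC·CBD·ABC·AC·ABC·AC·CBD·ABC·AC·CBD·ABC·ABC·CBD·AA·AC·AC·AC·ABC·ABC·CBD·AA·AC·CBD·ABC·AC·ABC·AC·CBD·ABC·AC·ABC·ABC·CBD·AA·AC·CBD·ABC·AC·ABC·AC·CBD·ABC·AC·CBD·ABC·ABC·CBD·AA·AC·AC·AC·ABC·ABC·CBD·AA·AC·CBD·ABC
    A ↦ AC
    B ↦ CBD
    C ↦ ABC
    D ↦ AA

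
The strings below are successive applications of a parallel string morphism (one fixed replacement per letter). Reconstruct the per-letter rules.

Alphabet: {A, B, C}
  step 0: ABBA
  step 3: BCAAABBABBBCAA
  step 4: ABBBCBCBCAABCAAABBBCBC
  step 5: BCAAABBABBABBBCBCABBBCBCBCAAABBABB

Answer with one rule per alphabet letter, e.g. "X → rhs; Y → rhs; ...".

A->BC, B->A, C->BB

  step 4 ⇒ step 5: ABBBCBCBCAABCAAABBBCBC ⇒ BC·A·A·A·BB·A·BB·A·BB·BC·BC·A·BB·BC·BC·BC·A·A·A·BB·A·BB
    A ↦ BC
    B ↦ A
    C ↦ BB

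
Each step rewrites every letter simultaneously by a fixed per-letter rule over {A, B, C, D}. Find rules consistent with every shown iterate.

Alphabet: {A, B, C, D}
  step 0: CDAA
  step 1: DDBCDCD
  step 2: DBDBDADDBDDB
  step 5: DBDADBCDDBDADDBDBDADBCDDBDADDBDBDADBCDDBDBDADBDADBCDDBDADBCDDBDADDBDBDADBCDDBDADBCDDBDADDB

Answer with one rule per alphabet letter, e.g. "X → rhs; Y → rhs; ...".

A->CD, B->DA, C->D, D->DB

  step 1 ⇒ step 2: DDBCDCD ⇒ DB·DB·DA·D·DB·D·DB
    B ↦ DA
    C ↦ D
    D ↦ DB
  step 0 ⇒ step 1: CDAA ⇒ D·DB·CD·CD
    A ↦ CD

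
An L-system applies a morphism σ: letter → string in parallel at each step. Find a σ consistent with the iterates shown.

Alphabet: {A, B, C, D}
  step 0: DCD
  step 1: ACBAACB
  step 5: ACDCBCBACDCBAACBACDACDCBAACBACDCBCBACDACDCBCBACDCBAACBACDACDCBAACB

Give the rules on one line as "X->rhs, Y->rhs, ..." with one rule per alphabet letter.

A->CB, B->CD, C->A, D->ACB

  step 0 ⇒ step 1: DCD ⇒ ACB·A·ACB
    C ↦ A
    D ↦ ACB
    A ↦ CB  (constrained at step 1)
    B ↦ CD  (constrained at step 1)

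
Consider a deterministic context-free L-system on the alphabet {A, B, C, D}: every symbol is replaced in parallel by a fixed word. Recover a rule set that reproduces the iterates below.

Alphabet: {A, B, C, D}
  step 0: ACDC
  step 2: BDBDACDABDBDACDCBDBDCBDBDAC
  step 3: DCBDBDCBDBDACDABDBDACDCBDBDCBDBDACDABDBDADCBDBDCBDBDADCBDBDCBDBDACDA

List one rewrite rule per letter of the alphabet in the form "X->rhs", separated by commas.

  step 2 ⇒ step 3: BDBDACDABDBDACDCBDBDCBDBDAC ⇒ DC·BDB·DC·BDB·DAC·DA·BDB·DAC·DC·BDB·DC·BDB·DAC·DA·BDB·DA·DC·BDB·DC·BDB·DA·DC·BDB·DC·BDB·DAC·DA
    A ↦ DAC
    B ↦ DC
    C ↦ DA
    D ↦ BDB

A->DAC, B->DC, C->DA, D->BDB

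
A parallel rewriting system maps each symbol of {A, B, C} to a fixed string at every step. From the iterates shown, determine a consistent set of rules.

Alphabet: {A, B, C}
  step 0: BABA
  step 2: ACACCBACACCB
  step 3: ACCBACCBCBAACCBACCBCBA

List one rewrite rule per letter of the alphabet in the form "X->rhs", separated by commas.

  step 2 ⇒ step 3: ACACCBACACCB ⇒ AC·CB·AC·CB·CB·A·AC·CB·AC·CB·CB·A
    A ↦ AC
    B ↦ A
    C ↦ CB

A->AC, B->A, C->CB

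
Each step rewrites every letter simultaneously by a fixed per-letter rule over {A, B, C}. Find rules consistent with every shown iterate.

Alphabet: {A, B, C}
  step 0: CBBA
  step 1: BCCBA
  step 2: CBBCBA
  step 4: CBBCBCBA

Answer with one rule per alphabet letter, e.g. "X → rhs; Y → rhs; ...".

  step 1 ⇒ step 2: BCCBA ⇒ C·B·B·C·BA
    A ↦ BA
    B ↦ C
    C ↦ B

A->BA, B->C, C->B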